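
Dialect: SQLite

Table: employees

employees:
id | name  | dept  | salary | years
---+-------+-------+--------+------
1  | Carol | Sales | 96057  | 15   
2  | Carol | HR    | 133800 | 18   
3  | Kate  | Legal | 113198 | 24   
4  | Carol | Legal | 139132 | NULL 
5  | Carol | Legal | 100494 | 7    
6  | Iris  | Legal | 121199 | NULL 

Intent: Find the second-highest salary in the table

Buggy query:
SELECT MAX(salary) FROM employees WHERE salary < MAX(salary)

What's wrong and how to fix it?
Bug: The inner MAX is an aggregate inside WHERE, which is not allowed

Fix: Compute the overall MAX in a subquery, then take MAX of rows below it

Corrected query:
SELECT MAX(salary) FROM employees WHERE salary < (SELECT MAX(salary) FROM employees)

Result:
MAX(salary)
-----------
133800     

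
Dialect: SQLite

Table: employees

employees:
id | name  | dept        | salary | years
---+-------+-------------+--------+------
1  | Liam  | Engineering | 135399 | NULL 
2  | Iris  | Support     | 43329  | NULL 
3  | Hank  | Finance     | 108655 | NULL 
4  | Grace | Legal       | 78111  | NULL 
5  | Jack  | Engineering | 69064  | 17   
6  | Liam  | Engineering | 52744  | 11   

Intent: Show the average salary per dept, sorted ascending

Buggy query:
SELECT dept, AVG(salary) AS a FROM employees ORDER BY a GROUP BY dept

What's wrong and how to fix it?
Bug: ORDER BY appears before GROUP BY; SQL clause order requires GROUP BY first

Fix: Move ORDER BY to the end, after GROUP BY

Corrected query:
SELECT dept, AVG(salary) AS a FROM employees GROUP BY dept ORDER BY a

Result:
dept        | a           
------------+-------------
Support     | 43329       
Legal       | 78111       
Engineering | 85735.666667
Finance     | 108655      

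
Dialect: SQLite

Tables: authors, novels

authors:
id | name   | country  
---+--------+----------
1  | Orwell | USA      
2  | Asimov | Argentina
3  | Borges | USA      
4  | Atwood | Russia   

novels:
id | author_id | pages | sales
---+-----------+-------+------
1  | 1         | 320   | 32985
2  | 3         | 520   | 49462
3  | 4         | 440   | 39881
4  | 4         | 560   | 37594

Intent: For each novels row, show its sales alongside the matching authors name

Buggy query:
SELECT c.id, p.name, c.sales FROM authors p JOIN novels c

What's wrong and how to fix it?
Bug: Missing join condition: each novels row is matched to all authors rows instead of just its own

Fix: Add ON c.author_id = p.id to the JOIN

Corrected query:
SELECT c.id, p.name, c.sales FROM authors p JOIN novels c ON c.author_id = p.id

Result:
id | name   | sales
---+--------+------
1  | Orwell | 32985
2  | Borges | 49462
3  | Atwood | 39881
4  | Atwood | 37594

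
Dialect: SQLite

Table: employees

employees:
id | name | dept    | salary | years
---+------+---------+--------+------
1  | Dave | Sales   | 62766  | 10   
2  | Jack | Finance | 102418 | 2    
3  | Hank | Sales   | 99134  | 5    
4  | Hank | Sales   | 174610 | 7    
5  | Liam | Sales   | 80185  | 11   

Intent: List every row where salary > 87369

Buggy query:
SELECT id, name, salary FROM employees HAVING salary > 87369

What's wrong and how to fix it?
Bug: HAVING filters the output of aggregation, but this query has no GROUP BY and no aggregate functions, so SQLite rejects it (HAVING clause on a non-aggregate query); the condition here is per row

Fix: Use WHERE for row-level filtering

Corrected query:
SELECT id, name, salary FROM employees WHERE salary > 87369

Result:
id | name | salary
---+------+-------
2  | Jack | 102418
3  | Hank | 99134 
4  | Hank | 174610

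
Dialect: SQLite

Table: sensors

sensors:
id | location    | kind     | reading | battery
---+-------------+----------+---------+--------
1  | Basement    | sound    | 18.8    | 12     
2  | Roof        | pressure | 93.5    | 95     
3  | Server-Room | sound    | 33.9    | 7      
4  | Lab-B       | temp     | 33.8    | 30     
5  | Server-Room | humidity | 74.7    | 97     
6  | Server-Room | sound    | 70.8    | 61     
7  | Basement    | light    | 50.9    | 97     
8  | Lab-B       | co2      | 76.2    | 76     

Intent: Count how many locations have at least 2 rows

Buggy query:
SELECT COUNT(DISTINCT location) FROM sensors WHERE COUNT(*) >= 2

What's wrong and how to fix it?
Bug: WHERE filters individual rows, not groups, so a group-level COUNT is invalid there

Fix: Group first with HAVING COUNT(*) >= 2, then COUNT the resulting groups

Corrected query:
SELECT COUNT(*) FROM (SELECT location FROM sensors GROUP BY location HAVING COUNT(*) >= 2)

Result:
COUNT(*)
--------
3       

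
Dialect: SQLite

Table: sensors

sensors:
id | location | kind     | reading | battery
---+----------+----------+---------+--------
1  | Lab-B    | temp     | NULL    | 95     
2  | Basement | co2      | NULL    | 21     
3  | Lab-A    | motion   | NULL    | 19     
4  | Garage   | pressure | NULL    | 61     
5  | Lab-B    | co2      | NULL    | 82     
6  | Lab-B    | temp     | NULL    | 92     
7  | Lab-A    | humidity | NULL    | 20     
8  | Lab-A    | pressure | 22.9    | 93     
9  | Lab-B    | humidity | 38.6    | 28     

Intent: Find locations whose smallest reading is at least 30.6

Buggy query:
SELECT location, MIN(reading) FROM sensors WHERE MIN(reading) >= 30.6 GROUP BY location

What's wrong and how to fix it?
Bug: MIN() in WHERE is a misuse of aggregate

Fix: Use HAVING for the per-group MIN condition

Corrected query:
SELECT location, MIN(reading) FROM sensors GROUP BY location HAVING MIN(reading) >= 30.6

Result:
location | MIN(reading)
---------+-------------
Lab-B    | 38.6        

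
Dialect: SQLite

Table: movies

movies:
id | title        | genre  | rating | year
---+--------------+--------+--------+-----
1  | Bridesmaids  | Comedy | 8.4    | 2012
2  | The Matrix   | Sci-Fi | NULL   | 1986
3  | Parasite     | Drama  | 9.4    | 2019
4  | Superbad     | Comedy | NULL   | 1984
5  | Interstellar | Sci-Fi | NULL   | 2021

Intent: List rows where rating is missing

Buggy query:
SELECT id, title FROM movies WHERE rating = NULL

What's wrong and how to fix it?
Bug: Comparing to NULL with '=' never matches; NULL = NULL is unknown, not true

Fix: Use IS NULL to test for NULL

Corrected query:
SELECT id, title FROM movies WHERE rating IS NULL

Result:
id | title       
---+-------------
2  | The Matrix  
4  | Superbad    
5  | Interstellar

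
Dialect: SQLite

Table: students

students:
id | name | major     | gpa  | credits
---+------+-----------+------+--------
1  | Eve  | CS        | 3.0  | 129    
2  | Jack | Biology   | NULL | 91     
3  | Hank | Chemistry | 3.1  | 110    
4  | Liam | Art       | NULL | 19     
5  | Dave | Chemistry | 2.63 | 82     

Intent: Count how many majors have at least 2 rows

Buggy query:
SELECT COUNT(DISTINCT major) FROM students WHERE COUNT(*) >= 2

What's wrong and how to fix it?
Bug: COUNT(*) cannot appear in WHERE; the per-group count doesn't exist yet

Fix: Use a subquery that GROUPs and filters with HAVING, then count its rows

Corrected query:
SELECT COUNT(*) FROM (SELECT major FROM students GROUP BY major HAVING COUNT(*) >= 2)

Result:
COUNT(*)
--------
1       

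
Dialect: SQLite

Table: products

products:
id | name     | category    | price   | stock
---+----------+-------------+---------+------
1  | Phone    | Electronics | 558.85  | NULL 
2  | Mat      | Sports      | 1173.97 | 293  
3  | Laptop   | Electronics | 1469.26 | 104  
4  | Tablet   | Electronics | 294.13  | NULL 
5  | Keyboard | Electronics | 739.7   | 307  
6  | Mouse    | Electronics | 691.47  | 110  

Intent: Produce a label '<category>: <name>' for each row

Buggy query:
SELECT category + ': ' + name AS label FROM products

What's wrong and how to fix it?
Bug: '+' is numeric addition; on text columns SQLite converts them to 0 instead of concatenating

Fix: Replace + with || to concatenate text

Corrected query:
SELECT category || ': ' || name AS label FROM products

Result:
label                
---------------------
Electronics: Phone   
Sports: Mat          
Electronics: Laptop  
Electronics: Tablet  
Electronics: Keyboard
Electronics: Mouse   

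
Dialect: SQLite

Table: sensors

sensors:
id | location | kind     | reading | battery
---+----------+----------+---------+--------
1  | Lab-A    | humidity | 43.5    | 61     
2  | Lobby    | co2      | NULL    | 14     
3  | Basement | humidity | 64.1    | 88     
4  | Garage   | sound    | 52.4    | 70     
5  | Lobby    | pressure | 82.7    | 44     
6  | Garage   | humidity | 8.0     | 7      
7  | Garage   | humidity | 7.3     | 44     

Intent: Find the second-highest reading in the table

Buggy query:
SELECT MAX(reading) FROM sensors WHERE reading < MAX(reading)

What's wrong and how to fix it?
Bug: MAX(reading) on the right of the comparison is an aggregate-in-WHERE error

Fix: Put the inner MAX in a scalar subquery

Corrected query:
SELECT MAX(reading) FROM sensors WHERE reading < (SELECT MAX(reading) FROM sensors)

Result:
MAX(reading)
------------
64.1        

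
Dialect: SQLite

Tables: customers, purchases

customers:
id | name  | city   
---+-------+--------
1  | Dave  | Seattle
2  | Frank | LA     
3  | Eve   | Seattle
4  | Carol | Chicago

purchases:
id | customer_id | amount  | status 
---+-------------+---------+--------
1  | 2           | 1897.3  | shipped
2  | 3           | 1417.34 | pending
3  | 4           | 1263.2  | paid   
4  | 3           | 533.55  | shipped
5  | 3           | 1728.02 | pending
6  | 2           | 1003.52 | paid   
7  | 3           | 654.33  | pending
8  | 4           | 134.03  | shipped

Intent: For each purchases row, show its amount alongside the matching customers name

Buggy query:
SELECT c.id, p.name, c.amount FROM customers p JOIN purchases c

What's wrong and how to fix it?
Bug: Missing join condition: each purchases row is matched to all customers rows instead of just its own

Fix: Add ON c.customer_id = p.id to the JOIN

Corrected query:
SELECT c.id, p.name, c.amount FROM customers p JOIN purchases c ON c.customer_id = p.id

Result:
id | name  | amount 
---+-------+--------
1  | Frank | 1897.3 
2  | Eve   | 1417.34
3  | Carol | 1263.2 
4  | Eve   | 533.55 
5  | Eve   | 1728.02
6  | Frank | 1003.52
7  | Eve   | 654.33 
8  | Carol | 134.03 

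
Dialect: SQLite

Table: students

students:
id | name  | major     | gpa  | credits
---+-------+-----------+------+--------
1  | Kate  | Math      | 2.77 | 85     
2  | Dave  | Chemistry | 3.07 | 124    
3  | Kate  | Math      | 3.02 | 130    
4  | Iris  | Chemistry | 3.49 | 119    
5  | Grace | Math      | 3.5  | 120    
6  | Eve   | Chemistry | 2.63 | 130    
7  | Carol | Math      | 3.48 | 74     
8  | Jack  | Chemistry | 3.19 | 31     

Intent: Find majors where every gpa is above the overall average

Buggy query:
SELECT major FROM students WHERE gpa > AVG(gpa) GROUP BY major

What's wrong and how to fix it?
Bug: WHERE evaluates per row before aggregation, so AVG() is unavailable

Fix: Use a subquery for AVG and a HAVING MIN(...) filter so the condition holds for every row in the group

Corrected query:
SELECT major FROM students GROUP BY major HAVING MIN(gpa) > (SELECT AVG(gpa) FROM students)

Result:
(no rows)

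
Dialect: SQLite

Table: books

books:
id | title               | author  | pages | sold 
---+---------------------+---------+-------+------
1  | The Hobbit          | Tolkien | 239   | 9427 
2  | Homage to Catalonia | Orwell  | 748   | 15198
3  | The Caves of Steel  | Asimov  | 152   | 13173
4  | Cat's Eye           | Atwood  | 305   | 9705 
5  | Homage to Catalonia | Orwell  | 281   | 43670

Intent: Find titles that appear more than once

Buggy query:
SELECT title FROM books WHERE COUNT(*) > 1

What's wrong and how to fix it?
Bug: WHERE can't reference COUNT(*); aggregates are computed after WHERE

Fix: GROUP BY title, then filter groups with HAVING COUNT(*) > 1

Corrected query:
SELECT title FROM books GROUP BY title HAVING COUNT(*) > 1

Result:
title              
-------------------
Homage to Catalonia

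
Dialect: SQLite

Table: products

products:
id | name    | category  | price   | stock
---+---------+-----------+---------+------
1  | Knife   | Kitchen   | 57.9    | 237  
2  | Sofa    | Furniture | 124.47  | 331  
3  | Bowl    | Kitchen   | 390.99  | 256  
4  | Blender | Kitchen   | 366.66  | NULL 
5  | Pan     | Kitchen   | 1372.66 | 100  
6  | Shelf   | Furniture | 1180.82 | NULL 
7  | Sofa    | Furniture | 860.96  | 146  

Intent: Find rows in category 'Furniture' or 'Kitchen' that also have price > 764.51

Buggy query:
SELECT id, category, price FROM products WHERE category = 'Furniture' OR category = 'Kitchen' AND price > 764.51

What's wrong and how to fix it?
Bug: AND binds tighter than OR, so this parses as category = 'Furniture' OR (category = 'Kitchen' AND price > 764.51)

Fix: Group the OR with parentheses (or use IN), then AND the threshold

Corrected query:
SELECT id, category, price FROM products WHERE (category = 'Furniture' OR category = 'Kitchen') AND price > 764.51

Result:
id | category  | price  
---+-----------+--------
5  | Kitchen   | 1372.66
6  | Furniture | 1180.82
7  | Furniture | 860.96 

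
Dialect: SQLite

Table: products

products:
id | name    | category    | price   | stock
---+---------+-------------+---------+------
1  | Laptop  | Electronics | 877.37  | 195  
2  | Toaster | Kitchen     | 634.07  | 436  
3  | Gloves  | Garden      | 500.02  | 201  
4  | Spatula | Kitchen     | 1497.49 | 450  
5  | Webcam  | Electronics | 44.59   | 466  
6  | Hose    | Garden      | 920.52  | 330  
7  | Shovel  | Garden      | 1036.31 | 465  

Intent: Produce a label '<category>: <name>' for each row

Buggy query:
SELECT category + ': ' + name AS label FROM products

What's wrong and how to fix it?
Bug: SQLite uses || for string concatenation; + coerces text to numbers (yielding 0)

Fix: Use the || operator for string concatenation

Corrected query:
SELECT category || ': ' || name AS label FROM products

Result:
label              
-------------------
Electronics: Laptop
Kitchen: Toaster   
Garden: Gloves     
Kitchen: Spatula   
Electronics: Webcam
Garden: Hose       
Garden: Shovel     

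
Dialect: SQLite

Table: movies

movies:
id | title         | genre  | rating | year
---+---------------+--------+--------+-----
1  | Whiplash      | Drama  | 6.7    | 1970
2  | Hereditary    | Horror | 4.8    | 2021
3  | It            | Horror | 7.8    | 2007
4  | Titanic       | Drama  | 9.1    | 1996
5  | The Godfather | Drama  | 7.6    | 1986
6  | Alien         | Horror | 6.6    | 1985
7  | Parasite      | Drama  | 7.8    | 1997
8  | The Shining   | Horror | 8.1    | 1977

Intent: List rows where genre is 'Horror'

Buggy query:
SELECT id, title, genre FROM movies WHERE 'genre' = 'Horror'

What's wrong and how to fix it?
Bug: 'genre' in single quotes is a string literal, not the column; the comparison is literal-vs-literal and never true

Fix: Remove the quotes around the column name (or use double quotes for an identifier)

Corrected query:
SELECT id, title, genre FROM movies WHERE genre = 'Horror'

Result:
id | title       | genre 
---+-------------+-------
2  | Hereditary  | Horror
3  | It          | Horror
6  | Alien       | Horror
8  | The Shining | Horror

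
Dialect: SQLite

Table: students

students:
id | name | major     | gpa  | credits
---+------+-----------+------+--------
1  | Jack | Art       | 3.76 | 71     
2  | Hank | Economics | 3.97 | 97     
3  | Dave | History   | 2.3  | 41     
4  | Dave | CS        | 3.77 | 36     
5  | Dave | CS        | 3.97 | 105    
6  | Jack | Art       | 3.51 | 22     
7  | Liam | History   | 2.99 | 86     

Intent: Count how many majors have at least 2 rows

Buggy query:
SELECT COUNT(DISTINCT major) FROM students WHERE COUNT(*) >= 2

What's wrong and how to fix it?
Bug: COUNT(*) cannot appear in WHERE; the per-group count doesn't exist yet

Fix: Group first with HAVING COUNT(*) >= 2, then COUNT the resulting groups

Corrected query:
SELECT COUNT(*) FROM (SELECT major FROM students GROUP BY major HAVING COUNT(*) >= 2)

Result:
COUNT(*)
--------
3       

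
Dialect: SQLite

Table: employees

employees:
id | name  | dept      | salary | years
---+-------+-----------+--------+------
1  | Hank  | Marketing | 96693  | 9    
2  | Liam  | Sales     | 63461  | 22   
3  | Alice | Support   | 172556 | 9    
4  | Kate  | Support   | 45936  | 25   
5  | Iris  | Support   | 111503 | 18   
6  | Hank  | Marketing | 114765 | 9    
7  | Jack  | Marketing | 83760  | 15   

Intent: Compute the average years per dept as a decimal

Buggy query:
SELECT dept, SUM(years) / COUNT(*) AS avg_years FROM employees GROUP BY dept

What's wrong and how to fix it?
Bug: SUM(years) and COUNT(*) are both integers; the division truncates the fractional part

Fix: Cast one side to REAL so the division keeps the fractional part

Corrected query:
SELECT dept, SUM(years) * 1.0 / COUNT(*) AS avg_years FROM employees GROUP BY dept

Result:
dept      | avg_years
----------+----------
Marketing | 11       
Sales     | 22       
Support   | 17.333333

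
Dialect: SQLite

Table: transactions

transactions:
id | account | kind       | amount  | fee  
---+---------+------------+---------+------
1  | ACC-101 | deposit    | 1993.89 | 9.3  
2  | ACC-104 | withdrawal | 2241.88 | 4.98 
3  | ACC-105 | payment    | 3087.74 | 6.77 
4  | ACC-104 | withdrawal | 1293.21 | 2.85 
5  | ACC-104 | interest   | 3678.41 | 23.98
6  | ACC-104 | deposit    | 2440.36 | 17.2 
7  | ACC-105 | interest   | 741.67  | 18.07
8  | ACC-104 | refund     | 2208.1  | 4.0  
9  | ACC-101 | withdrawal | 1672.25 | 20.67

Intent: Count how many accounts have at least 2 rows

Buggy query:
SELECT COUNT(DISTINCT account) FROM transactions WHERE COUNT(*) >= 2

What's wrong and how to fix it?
Bug: COUNT(*) cannot appear in WHERE; the per-group count doesn't exist yet

Fix: Use a subquery that GROUPs and filters with HAVING, then count its rows

Corrected query:
SELECT COUNT(*) FROM (SELECT account FROM transactions GROUP BY account HAVING COUNT(*) >= 2)

Result:
COUNT(*)
--------
3       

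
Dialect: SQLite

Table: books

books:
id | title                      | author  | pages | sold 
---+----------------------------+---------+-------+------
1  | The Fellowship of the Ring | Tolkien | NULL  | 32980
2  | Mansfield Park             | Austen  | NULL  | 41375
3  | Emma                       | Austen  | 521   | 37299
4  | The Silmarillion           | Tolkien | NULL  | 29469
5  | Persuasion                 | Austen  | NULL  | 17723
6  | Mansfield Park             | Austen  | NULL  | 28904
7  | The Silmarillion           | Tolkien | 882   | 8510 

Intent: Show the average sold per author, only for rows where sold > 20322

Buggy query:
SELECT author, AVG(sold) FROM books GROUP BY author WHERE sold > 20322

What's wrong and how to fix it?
Bug: WHERE cannot follow GROUP BY

Fix: Move the WHERE clause before GROUP BY

Corrected query:
SELECT author, AVG(sold) FROM books WHERE sold > 20322 GROUP BY author

Result:
author  | AVG(sold)   
--------+-------------
Austen  | 35859.333333
Tolkien | 31224.5     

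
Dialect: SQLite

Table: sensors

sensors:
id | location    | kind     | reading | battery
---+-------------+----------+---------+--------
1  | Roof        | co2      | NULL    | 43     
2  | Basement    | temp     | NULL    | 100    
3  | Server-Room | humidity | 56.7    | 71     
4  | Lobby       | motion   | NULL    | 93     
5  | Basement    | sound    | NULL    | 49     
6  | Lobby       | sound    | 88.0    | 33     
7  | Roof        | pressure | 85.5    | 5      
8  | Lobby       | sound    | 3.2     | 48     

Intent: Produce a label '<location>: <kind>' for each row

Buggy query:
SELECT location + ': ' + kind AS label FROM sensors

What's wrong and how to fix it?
Bug: '+' is numeric addition; on text columns SQLite converts them to 0 instead of concatenating

Fix: Use the || operator for string concatenation

Corrected query:
SELECT location || ': ' || kind AS label FROM sensors

Result:
label                
---------------------
Roof: co2            
Basement: temp       
Server-Room: humidity
Lobby: motion        
Basement: sound      
Lobby: sound         
Roof: pressure       
Lobby: sound         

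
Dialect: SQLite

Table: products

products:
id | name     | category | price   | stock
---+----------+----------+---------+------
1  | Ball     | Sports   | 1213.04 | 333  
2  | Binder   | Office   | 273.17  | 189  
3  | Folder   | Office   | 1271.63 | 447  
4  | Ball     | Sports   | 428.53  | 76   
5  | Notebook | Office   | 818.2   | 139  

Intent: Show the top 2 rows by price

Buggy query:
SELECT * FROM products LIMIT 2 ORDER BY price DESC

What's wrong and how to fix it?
Bug: LIMIT must come after ORDER BY

Fix: Swap the clauses: ORDER BY first, then LIMIT

Corrected query:
SELECT * FROM products ORDER BY price DESC LIMIT 2

Result:
id | name   | category | price   | stock
---+--------+----------+---------+------
3  | Folder | Office   | 1271.63 | 447  
1  | Ball   | Sports   | 1213.04 | 333  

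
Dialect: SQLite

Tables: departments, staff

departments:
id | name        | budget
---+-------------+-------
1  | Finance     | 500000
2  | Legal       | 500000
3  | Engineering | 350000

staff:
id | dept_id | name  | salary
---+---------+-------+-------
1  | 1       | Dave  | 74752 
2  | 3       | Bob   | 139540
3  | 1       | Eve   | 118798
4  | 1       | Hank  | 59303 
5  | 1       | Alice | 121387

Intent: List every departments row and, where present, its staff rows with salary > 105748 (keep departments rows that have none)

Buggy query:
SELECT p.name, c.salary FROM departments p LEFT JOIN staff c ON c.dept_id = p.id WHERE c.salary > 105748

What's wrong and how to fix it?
Bug: Filtering c.salary in WHERE discards the NULL rows produced by LEFT JOIN, turning it into an inner join

Fix: Move the right-table condition into the ON clause so unmatched parents are kept

Corrected query:
SELECT p.name, c.salary FROM departments p LEFT JOIN staff c ON c.dept_id = p.id AND c.salary > 105748

Result:
name        | salary
------------+-------
Finance     | 118798
Finance     | 121387
Legal       | NULL  
Engineering | 139540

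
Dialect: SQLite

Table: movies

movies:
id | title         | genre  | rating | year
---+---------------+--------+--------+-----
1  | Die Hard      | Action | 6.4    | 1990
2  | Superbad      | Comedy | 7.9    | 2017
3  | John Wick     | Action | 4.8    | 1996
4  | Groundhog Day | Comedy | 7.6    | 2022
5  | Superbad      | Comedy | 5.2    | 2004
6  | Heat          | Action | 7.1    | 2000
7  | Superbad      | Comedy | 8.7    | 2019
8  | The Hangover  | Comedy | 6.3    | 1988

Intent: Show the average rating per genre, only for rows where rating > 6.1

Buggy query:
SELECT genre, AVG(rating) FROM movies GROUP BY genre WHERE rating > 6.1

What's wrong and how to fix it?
Bug: WHERE cannot follow GROUP BY

Fix: Place WHERE between FROM and GROUP BY

Corrected query:
SELECT genre, AVG(rating) FROM movies WHERE rating > 6.1 GROUP BY genre

Result:
genre  | AVG(rating)
-------+------------
Action | 6.75       
Comedy | 7.625      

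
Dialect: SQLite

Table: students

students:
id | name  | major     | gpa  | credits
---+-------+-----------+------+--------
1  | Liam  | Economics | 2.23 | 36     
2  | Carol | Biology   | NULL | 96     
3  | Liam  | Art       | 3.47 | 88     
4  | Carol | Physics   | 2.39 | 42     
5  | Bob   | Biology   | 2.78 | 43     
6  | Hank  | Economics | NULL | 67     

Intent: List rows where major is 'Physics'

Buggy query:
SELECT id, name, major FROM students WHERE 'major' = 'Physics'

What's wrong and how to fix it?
Bug: Single quotes denote string literals in SQL; the column name is being compared as a constant string

Fix: Remove the quotes around the column name (or use double quotes for an identifier)

Corrected query:
SELECT id, name, major FROM students WHERE major = 'Physics'

Result:
id | name  | major  
---+-------+--------
4  | Carol | Physics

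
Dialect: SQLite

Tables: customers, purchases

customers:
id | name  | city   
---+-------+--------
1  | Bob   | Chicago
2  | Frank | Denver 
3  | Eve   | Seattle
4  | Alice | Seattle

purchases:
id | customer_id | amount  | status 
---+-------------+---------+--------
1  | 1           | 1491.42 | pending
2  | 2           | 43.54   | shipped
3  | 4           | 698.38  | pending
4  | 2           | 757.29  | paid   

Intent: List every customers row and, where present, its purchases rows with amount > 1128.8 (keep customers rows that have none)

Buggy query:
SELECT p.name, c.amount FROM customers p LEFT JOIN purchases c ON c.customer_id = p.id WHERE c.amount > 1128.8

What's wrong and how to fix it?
Bug: Filtering c.amount in WHERE discards the NULL rows produced by LEFT JOIN, turning it into an inner join

Fix: Move the right-table condition into the ON clause so unmatched parents are kept

Corrected query:
SELECT p.name, c.amount FROM customers p LEFT JOIN purchases c ON c.customer_id = p.id AND c.amount > 1128.8

Result:
name  | amount 
------+--------
Bob   | 1491.42
Frank | NULL   
Eve   | NULL   
Alice | NULL   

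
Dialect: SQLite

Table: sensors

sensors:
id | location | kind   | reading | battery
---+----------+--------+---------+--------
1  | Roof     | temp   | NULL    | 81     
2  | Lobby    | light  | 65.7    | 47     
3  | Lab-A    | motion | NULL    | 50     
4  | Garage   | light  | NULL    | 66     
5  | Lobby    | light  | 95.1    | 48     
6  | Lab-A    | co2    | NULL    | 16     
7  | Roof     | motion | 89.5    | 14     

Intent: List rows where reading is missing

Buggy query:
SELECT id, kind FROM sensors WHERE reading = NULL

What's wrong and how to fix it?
Bug: '= NULL' is always unknown in SQL three-valued logic, so no rows match

Fix: Use IS NULL to test for NULL

Corrected query:
SELECT id, kind FROM sensors WHERE reading IS NULL

Result:
id | kind  
---+-------
1  | temp  
3  | motion
4  | light 
6  | co2   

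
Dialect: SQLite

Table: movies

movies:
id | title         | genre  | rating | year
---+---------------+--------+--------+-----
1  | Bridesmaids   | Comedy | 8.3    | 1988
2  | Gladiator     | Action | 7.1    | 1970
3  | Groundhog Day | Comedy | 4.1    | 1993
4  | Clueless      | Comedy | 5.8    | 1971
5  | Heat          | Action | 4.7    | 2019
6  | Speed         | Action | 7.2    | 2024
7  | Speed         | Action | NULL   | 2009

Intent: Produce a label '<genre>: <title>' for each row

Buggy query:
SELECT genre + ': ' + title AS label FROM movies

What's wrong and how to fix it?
Bug: SQLite uses || for string concatenation; + coerces text to numbers (yielding 0)

Fix: Use the || operator for string concatenation

Corrected query:
SELECT genre || ': ' || title AS label FROM movies

Result:
label                
---------------------
Comedy: Bridesmaids  
Action: Gladiator    
Comedy: Groundhog Day
Comedy: Clueless     
Action: Heat         
Action: Speed        
Action: Speed        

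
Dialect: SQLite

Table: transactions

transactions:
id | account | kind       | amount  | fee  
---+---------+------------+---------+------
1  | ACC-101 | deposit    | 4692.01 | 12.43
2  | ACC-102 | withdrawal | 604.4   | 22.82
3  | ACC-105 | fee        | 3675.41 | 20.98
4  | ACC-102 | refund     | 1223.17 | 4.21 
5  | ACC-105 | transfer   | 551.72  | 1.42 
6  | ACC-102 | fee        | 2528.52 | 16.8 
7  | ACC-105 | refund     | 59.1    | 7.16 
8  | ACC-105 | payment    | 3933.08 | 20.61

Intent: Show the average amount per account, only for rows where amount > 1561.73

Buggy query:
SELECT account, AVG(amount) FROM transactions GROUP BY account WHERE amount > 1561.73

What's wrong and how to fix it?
Bug: Row-level WHERE must come before GROUP BY in the clause order

Fix: Move the WHERE clause before GROUP BY

Corrected query:
SELECT account, AVG(amount) FROM transactions WHERE amount > 1561.73 GROUP BY account

Result:
account | AVG(amount)
--------+------------
ACC-101 | 4692.01    
ACC-102 | 2528.52    
ACC-105 | 3804.245   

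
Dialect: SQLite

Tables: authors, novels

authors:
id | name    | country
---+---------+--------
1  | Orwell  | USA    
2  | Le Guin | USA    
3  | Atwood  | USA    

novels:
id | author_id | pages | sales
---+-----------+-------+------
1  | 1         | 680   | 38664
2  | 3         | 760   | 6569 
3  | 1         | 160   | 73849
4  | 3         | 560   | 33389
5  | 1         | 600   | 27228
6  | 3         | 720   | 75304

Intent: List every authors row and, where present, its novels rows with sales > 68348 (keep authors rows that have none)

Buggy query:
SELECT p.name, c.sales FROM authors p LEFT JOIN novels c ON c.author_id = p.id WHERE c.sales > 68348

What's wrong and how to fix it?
Bug: A WHERE condition on the right-hand table after LEFT JOIN drops unmatched parents

Fix: Put 'c.sales > 68348' in the JOIN's ON clause instead of WHERE

Corrected query:
SELECT p.name, c.sales FROM authors p LEFT JOIN novels c ON c.author_id = p.id AND c.sales > 68348

Result:
name    | sales
--------+------
Orwell  | 73849
Le Guin | NULL 
Atwood  | 75304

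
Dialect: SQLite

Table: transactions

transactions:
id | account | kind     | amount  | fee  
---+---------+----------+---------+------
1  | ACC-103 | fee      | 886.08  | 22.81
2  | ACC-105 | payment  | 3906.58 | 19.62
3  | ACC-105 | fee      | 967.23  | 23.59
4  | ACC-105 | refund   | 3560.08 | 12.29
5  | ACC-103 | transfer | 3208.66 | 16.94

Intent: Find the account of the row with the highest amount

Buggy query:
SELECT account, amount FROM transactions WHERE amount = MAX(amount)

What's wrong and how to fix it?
Bug: MAX(amount) is an aggregate and cannot be used directly in WHERE

Fix: Use a subquery: WHERE amount = (SELECT MAX(amount) FROM transactions)

Corrected query:
SELECT account, amount FROM transactions WHERE amount = (SELECT MAX(amount) FROM transactions)

Result:
account | amount 
--------+--------
ACC-105 | 3906.58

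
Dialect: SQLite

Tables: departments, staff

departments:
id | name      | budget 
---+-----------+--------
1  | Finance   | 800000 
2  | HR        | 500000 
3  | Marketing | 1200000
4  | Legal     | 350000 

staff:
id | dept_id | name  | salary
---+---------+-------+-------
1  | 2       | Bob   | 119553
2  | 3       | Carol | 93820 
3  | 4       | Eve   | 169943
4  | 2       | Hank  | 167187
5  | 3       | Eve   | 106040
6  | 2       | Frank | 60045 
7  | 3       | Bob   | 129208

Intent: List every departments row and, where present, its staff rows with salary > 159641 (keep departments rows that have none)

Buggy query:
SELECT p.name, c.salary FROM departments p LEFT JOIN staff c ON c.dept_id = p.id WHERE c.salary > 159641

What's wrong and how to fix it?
Bug: A WHERE condition on the right-hand table after LEFT JOIN drops unmatched parents

Fix: Put 'c.salary > 159641' in the JOIN's ON clause instead of WHERE

Corrected query:
SELECT p.name, c.salary FROM departments p LEFT JOIN staff c ON c.dept_id = p.id AND c.salary > 159641

Result:
name      | salary
----------+-------
Finance   | NULL  
HR        | 167187
Marketing | NULL  
Legal     | 169943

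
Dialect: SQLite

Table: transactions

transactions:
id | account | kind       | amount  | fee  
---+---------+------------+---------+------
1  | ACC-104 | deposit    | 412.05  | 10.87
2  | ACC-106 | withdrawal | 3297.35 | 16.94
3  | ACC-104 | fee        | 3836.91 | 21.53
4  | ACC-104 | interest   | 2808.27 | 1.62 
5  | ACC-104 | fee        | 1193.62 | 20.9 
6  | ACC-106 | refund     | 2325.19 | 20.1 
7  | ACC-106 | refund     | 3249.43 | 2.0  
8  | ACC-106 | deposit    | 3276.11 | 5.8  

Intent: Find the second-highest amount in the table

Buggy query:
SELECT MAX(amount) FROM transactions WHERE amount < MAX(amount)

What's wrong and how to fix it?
Bug: MAX(amount) on the right of the comparison is an aggregate-in-WHERE error

Fix: Put the inner MAX in a scalar subquery

Corrected query:
SELECT MAX(amount) FROM transactions WHERE amount < (SELECT MAX(amount) FROM transactions)

Result:
MAX(amount)
-----------
3297.35    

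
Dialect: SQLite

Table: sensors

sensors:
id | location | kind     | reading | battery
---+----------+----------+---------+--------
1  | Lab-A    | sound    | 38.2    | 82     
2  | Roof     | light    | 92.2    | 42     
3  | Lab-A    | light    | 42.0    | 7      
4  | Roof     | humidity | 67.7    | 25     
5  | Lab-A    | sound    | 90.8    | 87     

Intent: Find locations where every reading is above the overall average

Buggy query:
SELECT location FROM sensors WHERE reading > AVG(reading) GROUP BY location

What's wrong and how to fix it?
Bug: AVG() is an aggregate; it can't sit directly in WHERE

Fix: Use a subquery for AVG and a HAVING MIN(...) filter so the condition holds for every row in the group

Corrected query:
SELECT location FROM sensors GROUP BY location HAVING MIN(reading) > (SELECT AVG(reading) FROM sensors)

Result:
location
--------
Roof    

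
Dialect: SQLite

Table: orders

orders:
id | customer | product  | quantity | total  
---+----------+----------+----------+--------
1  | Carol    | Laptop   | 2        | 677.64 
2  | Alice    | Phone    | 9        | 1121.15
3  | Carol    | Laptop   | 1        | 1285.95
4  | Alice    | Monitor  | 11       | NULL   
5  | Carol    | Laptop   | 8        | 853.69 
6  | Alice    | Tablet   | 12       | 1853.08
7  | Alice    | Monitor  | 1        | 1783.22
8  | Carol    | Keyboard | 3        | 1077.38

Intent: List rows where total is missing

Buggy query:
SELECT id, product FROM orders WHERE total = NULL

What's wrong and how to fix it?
Bug: '= NULL' is always unknown in SQL three-valued logic, so no rows match

Fix: Replace '= NULL' with 'IS NULL'

Corrected query:
SELECT id, product FROM orders WHERE total IS NULL

Result:
id | product
---+--------
4  | Monitor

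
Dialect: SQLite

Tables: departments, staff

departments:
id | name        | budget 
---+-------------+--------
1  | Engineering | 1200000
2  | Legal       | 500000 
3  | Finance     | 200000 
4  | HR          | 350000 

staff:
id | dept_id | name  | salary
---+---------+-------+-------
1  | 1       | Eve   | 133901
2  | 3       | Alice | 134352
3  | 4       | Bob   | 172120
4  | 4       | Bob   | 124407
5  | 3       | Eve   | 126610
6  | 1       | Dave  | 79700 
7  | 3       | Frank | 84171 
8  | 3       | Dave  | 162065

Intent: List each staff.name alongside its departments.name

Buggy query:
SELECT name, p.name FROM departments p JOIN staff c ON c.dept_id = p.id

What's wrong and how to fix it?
Bug: 'name' exists in both joined tables, so the database can't tell which one is meant

Fix: Prefix ambiguous columns with the table alias

Corrected query:
SELECT c.name, p.name FROM departments p JOIN staff c ON c.dept_id = p.id

Result:
name  | name       
------+------------
Eve   | Engineering
Alice | Finance    
Bob   | HR         
Bob   | HR         
Eve   | Finance    
Dave  | Engineering
Frank | Finance    
Dave  | Finance    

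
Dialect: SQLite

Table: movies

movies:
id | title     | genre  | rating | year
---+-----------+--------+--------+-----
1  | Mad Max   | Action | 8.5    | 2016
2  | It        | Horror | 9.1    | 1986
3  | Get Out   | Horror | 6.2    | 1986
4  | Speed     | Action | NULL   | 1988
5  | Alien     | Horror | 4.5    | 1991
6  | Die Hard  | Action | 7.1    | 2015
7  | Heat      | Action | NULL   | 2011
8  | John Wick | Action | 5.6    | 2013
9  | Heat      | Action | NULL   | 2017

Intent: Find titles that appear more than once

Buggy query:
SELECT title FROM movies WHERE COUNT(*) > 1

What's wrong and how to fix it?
Bug: WHERE can't reference COUNT(*); aggregates are computed after WHERE

Fix: GROUP BY title, then filter groups with HAVING COUNT(*) > 1

Corrected query:
SELECT title FROM movies GROUP BY title HAVING COUNT(*) > 1

Result:
title
-----
Heat 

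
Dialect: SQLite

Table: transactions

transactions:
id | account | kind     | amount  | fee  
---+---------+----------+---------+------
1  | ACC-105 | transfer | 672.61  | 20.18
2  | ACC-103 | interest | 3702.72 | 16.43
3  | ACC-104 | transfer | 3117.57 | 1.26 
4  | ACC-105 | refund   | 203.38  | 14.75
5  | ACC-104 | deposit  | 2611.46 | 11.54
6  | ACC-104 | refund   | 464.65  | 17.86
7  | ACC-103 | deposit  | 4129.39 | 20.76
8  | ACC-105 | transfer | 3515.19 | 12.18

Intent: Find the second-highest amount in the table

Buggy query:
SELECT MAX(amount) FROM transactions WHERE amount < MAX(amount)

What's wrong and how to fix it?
Bug: MAX(amount) on the right of the comparison is an aggregate-in-WHERE error

Fix: Compute the overall MAX in a subquery, then take MAX of rows below it

Corrected query:
SELECT MAX(amount) FROM transactions WHERE amount < (SELECT MAX(amount) FROM transactions)

Result:
MAX(amount)
-----------
3702.72    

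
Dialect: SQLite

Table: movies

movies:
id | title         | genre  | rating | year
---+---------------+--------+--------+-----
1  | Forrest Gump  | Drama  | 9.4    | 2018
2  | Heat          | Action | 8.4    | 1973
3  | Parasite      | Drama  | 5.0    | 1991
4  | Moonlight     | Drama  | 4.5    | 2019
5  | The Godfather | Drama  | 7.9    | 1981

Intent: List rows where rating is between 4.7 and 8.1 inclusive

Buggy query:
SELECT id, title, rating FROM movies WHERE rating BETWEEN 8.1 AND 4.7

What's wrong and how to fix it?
Bug: The bounds are reversed; BETWEEN a AND b requires a <= b to match anything

Fix: Swap the bounds so the smaller value comes first

Corrected query:
SELECT id, title, rating FROM movies WHERE rating BETWEEN 4.7 AND 8.1

Result:
id | title         | rating
---+---------------+-------
3  | Parasite      | 5     
5  | The Godfather | 7.9   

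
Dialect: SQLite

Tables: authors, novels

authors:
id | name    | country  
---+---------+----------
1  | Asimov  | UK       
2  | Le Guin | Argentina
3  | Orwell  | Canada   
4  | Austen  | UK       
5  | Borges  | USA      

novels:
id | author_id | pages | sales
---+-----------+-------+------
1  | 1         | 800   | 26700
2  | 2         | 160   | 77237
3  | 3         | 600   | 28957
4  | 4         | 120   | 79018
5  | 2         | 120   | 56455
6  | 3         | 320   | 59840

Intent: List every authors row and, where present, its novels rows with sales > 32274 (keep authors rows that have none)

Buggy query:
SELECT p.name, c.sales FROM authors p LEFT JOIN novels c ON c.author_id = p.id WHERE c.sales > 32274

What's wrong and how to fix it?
Bug: Filtering c.sales in WHERE discards the NULL rows produced by LEFT JOIN, turning it into an inner join

Fix: Put 'c.sales > 32274' in the JOIN's ON clause instead of WHERE

Corrected query:
SELECT p.name, c.sales FROM authors p LEFT JOIN novels c ON c.author_id = p.id AND c.sales > 32274

Result:
name    | sales
--------+------
Asimov  | NULL 
Le Guin | 56455
Le Guin | 77237
Orwell  | 59840
Austen  | 79018
Borges  | NULL 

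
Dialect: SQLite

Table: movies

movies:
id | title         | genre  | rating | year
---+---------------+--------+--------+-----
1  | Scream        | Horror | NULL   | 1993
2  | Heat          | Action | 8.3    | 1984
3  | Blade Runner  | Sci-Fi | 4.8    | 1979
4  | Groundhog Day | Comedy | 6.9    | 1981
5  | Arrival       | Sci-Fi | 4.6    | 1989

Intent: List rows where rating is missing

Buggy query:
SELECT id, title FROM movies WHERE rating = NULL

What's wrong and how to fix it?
Bug: '= NULL' is always unknown in SQL three-valued logic, so no rows match

Fix: Use IS NULL to test for NULL

Corrected query:
SELECT id, title FROM movies WHERE rating IS NULL

Result:
id | title 
---+-------
1  | Scream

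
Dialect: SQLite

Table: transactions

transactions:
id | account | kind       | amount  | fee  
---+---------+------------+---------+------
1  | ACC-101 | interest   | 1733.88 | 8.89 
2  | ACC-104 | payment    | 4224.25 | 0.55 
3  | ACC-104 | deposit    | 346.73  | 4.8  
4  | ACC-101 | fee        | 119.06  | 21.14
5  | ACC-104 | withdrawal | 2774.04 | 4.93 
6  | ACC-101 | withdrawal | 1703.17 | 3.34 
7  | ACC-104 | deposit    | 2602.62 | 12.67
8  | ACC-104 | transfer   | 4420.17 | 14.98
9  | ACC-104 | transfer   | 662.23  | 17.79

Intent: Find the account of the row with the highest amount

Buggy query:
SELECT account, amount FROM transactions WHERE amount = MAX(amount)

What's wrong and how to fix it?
Bug: MAX(amount) is an aggregate and cannot be used directly in WHERE

Fix: Use a subquery: WHERE amount = (SELECT MAX(amount) FROM transactions)

Corrected query:
SELECT account, amount FROM transactions WHERE amount = (SELECT MAX(amount) FROM transactions)

Result:
account | amount 
--------+--------
ACC-104 | 4420.17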